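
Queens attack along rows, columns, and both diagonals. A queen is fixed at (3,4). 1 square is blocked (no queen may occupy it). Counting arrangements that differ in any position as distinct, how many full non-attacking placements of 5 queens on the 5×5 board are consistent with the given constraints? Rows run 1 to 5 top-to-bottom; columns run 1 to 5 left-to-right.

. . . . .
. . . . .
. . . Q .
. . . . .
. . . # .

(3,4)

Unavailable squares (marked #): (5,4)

2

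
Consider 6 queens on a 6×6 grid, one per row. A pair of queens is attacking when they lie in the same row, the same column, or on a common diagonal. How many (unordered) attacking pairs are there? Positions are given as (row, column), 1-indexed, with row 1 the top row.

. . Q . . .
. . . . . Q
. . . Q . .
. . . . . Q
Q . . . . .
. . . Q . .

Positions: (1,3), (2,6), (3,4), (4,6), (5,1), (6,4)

4

Same column: (2,6)–(4,6) (column 6); (3,4)–(6,4) (column 4).
Same diagonal: (1,3)–(4,6) (|1−4| = |3−6| = 3); (4,6)–(6,4) (|4−6| = |6−4| = 2).
Total attacking pairs: 4.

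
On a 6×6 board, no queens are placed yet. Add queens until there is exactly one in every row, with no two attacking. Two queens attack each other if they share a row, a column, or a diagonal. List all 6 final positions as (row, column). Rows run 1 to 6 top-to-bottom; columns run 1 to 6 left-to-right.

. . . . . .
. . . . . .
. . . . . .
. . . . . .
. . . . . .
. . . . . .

(1,5) (2,3) (3,1) (4,6) (5,4) (6,2)

Row 1: Safe: 1, 2, 3, 4, 5, 6. Place at column 5.
Row 2: attacked by (1,5)→{4,5,6}. Safe: 1, 2, 3. Place at column 3.
Row 3: attacked by (1,5)→{3,5}; (2,3)→{2,3,4}. Safe: 1, 6. Place at column 1.
Row 4: attacked by (1,5)→{2,5}; (2,3)→{1,3,5}; (3,1)→{1,2}. Safe: 4, 6. Place at column 6.
Row 5: attacked by (1,5)→{1,5}; (2,3)→{3,6}; (3,1)→{1,3}; (4,6)→{5,6}. Safe: 2, 4. Place at column 4.
Row 6: attacked by (1,5)→{5}; (2,3)→{3}; (3,1)→{1,4}; (4,6)→{4,6}; (5,4)→{3,4,5}. Safe: 2. Place at column 2.
Columns [5, 3, 1, 6, 4, 2], r−c [-4, -1, 2, -2, 1, 4], r+c [6, 5, 4, 10, 9, 8] are all distinct, so no two queens attack.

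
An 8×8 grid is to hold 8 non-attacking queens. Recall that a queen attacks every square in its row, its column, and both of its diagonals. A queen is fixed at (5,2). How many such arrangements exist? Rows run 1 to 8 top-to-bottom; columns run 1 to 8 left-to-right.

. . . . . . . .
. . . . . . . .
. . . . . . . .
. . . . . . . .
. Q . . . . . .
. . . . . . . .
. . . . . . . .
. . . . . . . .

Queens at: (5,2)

8

Branch on row 1: col 1 → 1; col 3 → 0; col 4 → 3; col 5 → 3; col 7 → 0; col 8 → 1.
Sum: 1 + 0 + 3 + 3 + 0 + 1 = 8.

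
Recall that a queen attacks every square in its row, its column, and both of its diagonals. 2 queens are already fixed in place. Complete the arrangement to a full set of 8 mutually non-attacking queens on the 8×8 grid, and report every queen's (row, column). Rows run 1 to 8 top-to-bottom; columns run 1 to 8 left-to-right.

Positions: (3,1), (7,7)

Row 1: attacked by (3,1)→{1,3}; (7,7)→{1,7}. Safe: 2, 4, 5, 6, 8. Place at column 8.
Row 2: attacked by (1,8)→{7,8}; (3,1)→{1,2}; (7,7)→{2,7}. Safe: 3, 4, 5, 6. Place at column 4.
Row 4: attacked by (1,8)→{5,8}; (2,4)→{2,4,6}; (3,1)→{1,2}; (7,7)→{4,7}. Safe: 3. Place at column 3.
Row 5: attacked by (1,8)→{4,8}; (2,4)→{1,4,7}; (3,1)→{1,3}; (4,3)→{2,3,4}; (7,7)→{5,7}. Safe: 6. Place at column 6.
Row 6: attacked by (1,8)→{3,8}; (2,4)→{4,8}; (3,1)→{1,4}; (4,3)→{1,3,5}; (5,6)→{5,6,7}; (7,7)→{6,7,8}. Safe: 2. Place at column 2.
Row 8: attacked by (1,8)→{1,8}; (2,4)→{4}; (3,1)→{1,6}; (4,3)→{3,7}; (5,6)→{3,6}; (6,2)→{2,4}; (7,7)→{6,7,8}. Safe: 5. Place at column 5.
Columns [8, 4, 1, 3, 6, 2, 7, 5], r−c [-7, -2, 2, 1, -1, 4, 0, 3], r+c [9, 6, 4, 7, 11, 8, 14, 13] are all distinct, so no two queens attack.

(1,8) (2,4) (3,1) (4,3) (5,6) (6,2) (7,7) (8,5)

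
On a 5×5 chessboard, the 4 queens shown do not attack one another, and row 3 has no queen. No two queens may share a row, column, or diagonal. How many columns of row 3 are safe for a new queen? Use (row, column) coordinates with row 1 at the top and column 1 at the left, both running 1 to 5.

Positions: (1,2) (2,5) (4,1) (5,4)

1

(1,2) attacks row 3 at column 2 and diagonals 4.
(2,5) attacks row 3 at column 5 and diagonals 4.
(4,1) attacks row 3 at column 1 and diagonals 2.
(5,4) attacks row 3 at column 4 and diagonals 2.
Attacked columns: {1, 2, 4, 5}. Safe: {3}.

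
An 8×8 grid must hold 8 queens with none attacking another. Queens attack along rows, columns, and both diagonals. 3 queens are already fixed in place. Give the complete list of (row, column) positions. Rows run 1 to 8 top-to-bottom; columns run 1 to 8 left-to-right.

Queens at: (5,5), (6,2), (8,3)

(1,4) (2,7) (3,1) (4,8) (5,5) (6,2) (7,6) (8,3)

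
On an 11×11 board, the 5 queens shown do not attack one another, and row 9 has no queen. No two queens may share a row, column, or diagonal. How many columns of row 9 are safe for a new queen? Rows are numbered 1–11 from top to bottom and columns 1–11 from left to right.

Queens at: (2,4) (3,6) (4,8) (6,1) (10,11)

(2,4) attacks row 9 at column 4 and diagonals 11.
(3,6) attacks row 9 at column 6.
(4,8) attacks row 9 at column 8 and diagonals 3.
(6,1) attacks row 9 at column 1 and diagonals 4.
(10,11) attacks row 9 at column 11 and diagonals 10.
Attacked columns: {1, 3, 4, 6, 8, 10, 11}. Safe: {2, 5, 7, 9}.

4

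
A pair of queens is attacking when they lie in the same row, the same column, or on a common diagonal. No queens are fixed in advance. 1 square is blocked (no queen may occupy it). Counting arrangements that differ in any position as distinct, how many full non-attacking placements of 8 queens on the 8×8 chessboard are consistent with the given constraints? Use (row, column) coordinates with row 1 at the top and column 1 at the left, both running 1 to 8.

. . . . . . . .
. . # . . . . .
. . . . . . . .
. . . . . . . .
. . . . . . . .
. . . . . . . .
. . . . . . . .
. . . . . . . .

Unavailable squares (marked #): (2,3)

78

Branch on row 1: col 1 → 4; col 2 → 8; col 3 → 16; col 4 → 18; col 5 → 15; col 6 → 8; col 7 → 6; col 8 → 3.
Sum: 4 + 8 + 16 + 18 + 15 + 8 + 6 + 3 = 78.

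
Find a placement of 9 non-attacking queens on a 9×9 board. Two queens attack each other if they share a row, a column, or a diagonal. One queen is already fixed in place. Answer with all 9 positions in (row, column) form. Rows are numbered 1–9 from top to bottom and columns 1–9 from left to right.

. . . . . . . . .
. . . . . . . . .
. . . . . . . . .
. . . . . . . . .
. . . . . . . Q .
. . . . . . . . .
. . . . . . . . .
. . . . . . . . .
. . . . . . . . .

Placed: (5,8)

Row 1: attacked by (5,8)→{4,8}. Safe: 1, 2, 3, 5, 6, 7, 9. Place at column 5.
Row 2: attacked by (1,5)→{4,5,6}; (5,8)→{5,8}. Safe: 1, 2, 3, 7, 9. Place at column 9.
Row 3: attacked by (1,5)→{3,5,7}; (2,9)→{8,9}; (5,8)→{6,8}. Safe: 1, 2, 4. Place at column 4.
Row 4: attacked by (1,5)→{2,5,8}; (2,9)→{7,9}; (3,4)→{3,4,5}; (5,8)→{7,8,9}. Safe: 1, 6. Place at column 6.
Row 6: attacked by (1,5)→{5}; (2,9)→{5,9}; (3,4)→{1,4,7}; (4,6)→{4,6,8}; (5,8)→{7,8,9}. Safe: 2, 3. Place at column 2.
Row 7: attacked by (1,5)→{5}; (2,9)→{4,9}; (3,4)→{4,8}; (4,6)→{3,6,9}; (5,8)→{6,8}; (6,2)→{1,2,3}. Safe: 7. Place at column 7.
Row 8: attacked by (1,5)→{5}; (2,9)→{3,9}; (3,4)→{4,9}; (4,6)→{2,6}; (5,8)→{5,8}; (6,2)→{2,4}; (7,7)→{6,7,8}. Safe: 1. Place at column 1.
Row 9: attacked by (1,5)→{5}; (2,9)→{2,9}; (3,4)→{4}; (4,6)→{1,6}; (5,8)→{4,8}; (6,2)→{2,5}; (7,7)→{5,7,9}; (8,1)→{1,2}. Safe: 3. Place at column 3.
Columns [5, 9, 4, 6, 8, 2, 7, 1, 3], r−c [-4, -7, -1, -2, -3, 4, 0, 7, 6], r+c [6, 11, 7, 10, 13, 8, 14, 9, 12] are all distinct, so no two queens attack.

(1,5) (2,9) (3,4) (4,6) (5,8) (6,2) (7,7) (8,1) (9,3)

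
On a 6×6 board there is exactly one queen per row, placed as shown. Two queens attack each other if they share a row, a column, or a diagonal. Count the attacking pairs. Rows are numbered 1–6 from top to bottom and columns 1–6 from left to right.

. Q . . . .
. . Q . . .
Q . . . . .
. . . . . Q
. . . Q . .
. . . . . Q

2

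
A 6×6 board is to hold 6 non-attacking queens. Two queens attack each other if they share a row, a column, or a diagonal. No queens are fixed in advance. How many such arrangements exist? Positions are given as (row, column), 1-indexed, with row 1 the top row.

4

Branch on row 1: col 1 → 0; col 2 → 1; col 3 → 1; col 4 → 1; col 5 → 1; col 6 → 0.
Sum: 0 + 1 + 1 + 1 + 1 + 0 = 4.
(This is the classic 6-queens count.)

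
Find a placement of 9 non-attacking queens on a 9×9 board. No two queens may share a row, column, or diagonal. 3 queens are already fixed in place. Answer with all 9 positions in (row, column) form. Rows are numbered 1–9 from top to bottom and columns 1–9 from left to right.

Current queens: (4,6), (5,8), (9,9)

(1,7) (2,3) (3,1) (4,6) (5,8) (6,5) (7,2) (8,4) (9,9)

Row 1: attacked by (4,6)→{3,6,9}; (5,8)→{4,8}; (9,9)→{1,9}. Safe: 2, 5, 7. Place at column 7.
Row 2: attacked by (1,7)→{6,7,8}; (4,6)→{4,6,8}; (5,8)→{5,8}; (9,9)→{2,9}. Safe: 1, 3. Place at column 3.
Row 3: attacked by (1,7)→{5,7,9}; (2,3)→{2,3,4}; (4,6)→{5,6,7}; (5,8)→{6,8}; (9,9)→{3,9}. Safe: 1. Place at column 1.
Row 6: attacked by (1,7)→{2,7}; (2,3)→{3,7}; (3,1)→{1,4}; (4,6)→{4,6,8}; (5,8)→{7,8,9}; (9,9)→{6,9}. Safe: 5. Place at column 5.
Row 7: attacked by (1,7)→{1,7}; (2,3)→{3,8}; (3,1)→{1,5}; (4,6)→{3,6,9}; (5,8)→{6,8}; (6,5)→{4,5,6}; (9,9)→{7,9}. Safe: 2. Place at column 2.
Row 8: attacked by (1,7)→{7}; (2,3)→{3,9}; (3,1)→{1,6}; (4,6)→{2,6}; (5,8)→{5,8}; (6,5)→{3,5,7}; (7,2)→{1,2,3}; (9,9)→{8,9}. Safe: 4. Place at column 4.
Columns [7, 3, 1, 6, 8, 5, 2, 4, 9], r−c [-6, -1, 2, -2, -3, 1, 5, 4, 0], r+c [8, 5, 4, 10, 13, 11, 9, 12, 18] are all distinct, so no two queens attack.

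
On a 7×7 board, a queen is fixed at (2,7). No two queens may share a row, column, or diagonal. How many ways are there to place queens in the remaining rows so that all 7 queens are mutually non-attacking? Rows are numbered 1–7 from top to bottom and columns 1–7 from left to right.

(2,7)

7

Branch on row 1: col 1 → 0; col 2 → 1; col 3 → 2; col 4 → 2; col 5 → 2.
Sum: 0 + 1 + 2 + 2 + 2 = 7.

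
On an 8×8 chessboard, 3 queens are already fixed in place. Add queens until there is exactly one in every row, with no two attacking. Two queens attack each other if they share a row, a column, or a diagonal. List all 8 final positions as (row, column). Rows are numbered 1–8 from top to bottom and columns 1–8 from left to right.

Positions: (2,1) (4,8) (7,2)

(1,7) (2,1) (3,3) (4,8) (5,6) (6,4) (7,2) (8,5)

Row 1: attacked by (2,1)→{1,2}; (4,8)→{5,8}; (7,2)→{2,8}. Safe: 3, 4, 6, 7. Place at column 7.
Row 3: attacked by (1,7)→{5,7}; (2,1)→{1,2}; (4,8)→{7,8}; (7,2)→{2,6}. Safe: 3, 4. Place at column 3.
Row 5: attacked by (1,7)→{3,7}; (2,1)→{1,4}; (3,3)→{1,3,5}; (4,8)→{7,8}; (7,2)→{2,4}. Safe: 6. Place at column 6.
Row 6: attacked by (1,7)→{2,7}; (2,1)→{1,5}; (3,3)→{3,6}; (4,8)→{6,8}; (5,6)→{5,6,7}; (7,2)→{1,2,3}. Safe: 4. Place at column 4.
Row 8: attacked by (1,7)→{7}; (2,1)→{1,7}; (3,3)→{3,8}; (4,8)→{4,8}; (5,6)→{3,6}; (6,4)→{2,4,6}; (7,2)→{1,2,3}. Safe: 5. Place at column 5.
Columns [7, 1, 3, 8, 6, 4, 2, 5], r−c [-6, 1, 0, -4, -1, 2, 5, 3], r+c [8, 3, 6, 12, 11, 10, 9, 13] are all distinct, so no two queens attack.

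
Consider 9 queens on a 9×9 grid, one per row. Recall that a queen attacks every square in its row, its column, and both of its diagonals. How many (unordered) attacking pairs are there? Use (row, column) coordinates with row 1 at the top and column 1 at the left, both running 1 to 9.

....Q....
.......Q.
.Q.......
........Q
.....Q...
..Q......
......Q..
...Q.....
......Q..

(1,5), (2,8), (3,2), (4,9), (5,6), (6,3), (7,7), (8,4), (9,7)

1

Same column: (7,7)–(9,7) (column 7).
Total attacking pairs: 1.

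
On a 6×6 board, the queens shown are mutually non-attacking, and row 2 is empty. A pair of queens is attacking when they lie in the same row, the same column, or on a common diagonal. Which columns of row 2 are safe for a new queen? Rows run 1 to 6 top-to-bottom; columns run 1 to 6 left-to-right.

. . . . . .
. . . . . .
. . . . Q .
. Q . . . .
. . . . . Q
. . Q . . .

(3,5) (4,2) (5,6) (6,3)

columns 1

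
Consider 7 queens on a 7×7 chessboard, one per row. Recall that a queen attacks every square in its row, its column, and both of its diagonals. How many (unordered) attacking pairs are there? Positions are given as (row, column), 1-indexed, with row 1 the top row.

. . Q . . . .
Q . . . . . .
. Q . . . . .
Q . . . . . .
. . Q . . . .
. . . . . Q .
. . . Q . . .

Same column: (1,3)–(5,3) (column 3); (2,1)–(4,1) (column 1).
Same diagonal: (2,1)–(3,2) (|2−3| = |1−2| = 1); (3,2)–(4,1) (|3−4| = |2−1| = 1); (4,1)–(7,4) (|4−7| = |1−4| = 3).
Total attacking pairs: 5.

5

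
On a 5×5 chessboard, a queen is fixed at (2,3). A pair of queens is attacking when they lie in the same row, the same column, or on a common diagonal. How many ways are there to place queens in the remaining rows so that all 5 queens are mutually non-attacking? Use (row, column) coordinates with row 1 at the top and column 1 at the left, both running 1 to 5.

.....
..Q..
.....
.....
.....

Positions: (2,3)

Branch on row 1: col 1 → 1; col 5 → 1.
Sum: 1 + 1 = 2.

2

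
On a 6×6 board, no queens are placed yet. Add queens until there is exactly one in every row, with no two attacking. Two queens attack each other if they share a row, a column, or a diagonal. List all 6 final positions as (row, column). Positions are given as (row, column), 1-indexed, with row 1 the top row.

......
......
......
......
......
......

(1,3) (2,6) (3,2) (4,5) (5,1) (6,4)

Row 1: Safe: 1, 2, 3, 4, 5, 6. Place at column 3.
Row 2: attacked by (1,3)→{2,3,4}. Safe: 1, 5, 6. Place at column 6.
Row 3: attacked by (1,3)→{1,3,5}; (2,6)→{5,6}. Safe: 2, 4. Place at column 2.
Row 4: attacked by (1,3)→{3,6}; (2,6)→{4,6}; (3,2)→{1,2,3}. Safe: 5. Place at column 5.
Row 5: attacked by (1,3)→{3}; (2,6)→{3,6}; (3,2)→{2,4}; (4,5)→{4,5,6}. Safe: 1. Place at column 1.
Row 6: attacked by (1,3)→{3}; (2,6)→{2,6}; (3,2)→{2,5}; (4,5)→{3,5}; (5,1)→{1,2}. Safe: 4. Place at column 4.
Columns [3, 6, 2, 5, 1, 4], r−c [-2, -4, 1, -1, 4, 2], r+c [4, 8, 5, 9, 6, 10] are all distinct, so no two queens attack.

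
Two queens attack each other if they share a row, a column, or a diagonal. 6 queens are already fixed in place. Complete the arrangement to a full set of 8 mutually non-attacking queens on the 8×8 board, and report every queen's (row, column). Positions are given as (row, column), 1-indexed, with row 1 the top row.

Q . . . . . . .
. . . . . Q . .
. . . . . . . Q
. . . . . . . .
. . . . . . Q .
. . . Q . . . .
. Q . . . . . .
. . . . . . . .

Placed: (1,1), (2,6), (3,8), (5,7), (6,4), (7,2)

Row 4: attacked by (1,1)→{1,4}; (2,6)→{4,6,8}; (3,8)→{7,8}; (5,7)→{6,7,8}; (6,4)→{2,4,6}; (7,2)→{2,5}. Safe: 3. Place at column 3.
Row 8: attacked by (1,1)→{1,8}; (2,6)→{6}; (3,8)→{3,8}; (4,3)→{3,7}; (5,7)→{4,7}; (6,4)→{2,4,6}; (7,2)→{1,2,3}. Safe: 5. Place at column 5.
Columns [1, 6, 8, 3, 7, 4, 2, 5], r−c [0, -4, -5, 1, -2, 2, 5, 3], r+c [2, 8, 11, 7, 12, 10, 9, 13] are all distinct, so no two queens attack.

(1,1) (2,6) (3,8) (4,3) (5,7) (6,4) (7,2) (8,5)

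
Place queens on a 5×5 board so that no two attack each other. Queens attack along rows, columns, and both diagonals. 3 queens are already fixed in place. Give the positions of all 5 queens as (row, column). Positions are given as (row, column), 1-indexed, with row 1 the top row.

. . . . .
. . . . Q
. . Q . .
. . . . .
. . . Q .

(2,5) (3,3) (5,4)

Row 1: attacked by (2,5)→{4,5}; (3,3)→{1,3,5}; (5,4)→{4}. Safe: 2. Place at column 2.
Row 4: attacked by (1,2)→{2,5}; (2,5)→{3,5}; (3,3)→{2,3,4}; (5,4)→{3,4,5}. Safe: 1. Place at column 1.
Columns [2, 5, 3, 1, 4], r−c [-1, -3, 0, 3, 1], r+c [3, 7, 6, 5, 9] are all distinct, so no two queens attack.

(1,2) (2,5) (3,3) (4,1) (5,4)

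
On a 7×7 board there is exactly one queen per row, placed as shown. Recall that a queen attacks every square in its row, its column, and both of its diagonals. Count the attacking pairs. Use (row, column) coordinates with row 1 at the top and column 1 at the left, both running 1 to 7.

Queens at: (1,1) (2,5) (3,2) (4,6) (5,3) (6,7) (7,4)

All columns are distinct and no two queens satisfy |Δrow| = |Δcol|, so no pair attacks.

0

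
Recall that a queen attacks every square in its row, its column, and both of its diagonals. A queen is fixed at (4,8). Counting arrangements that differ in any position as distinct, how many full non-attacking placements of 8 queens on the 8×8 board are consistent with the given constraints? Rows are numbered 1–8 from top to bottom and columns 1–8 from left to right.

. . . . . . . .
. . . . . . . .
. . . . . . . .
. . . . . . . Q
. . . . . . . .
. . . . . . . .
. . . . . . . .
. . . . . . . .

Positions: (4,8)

18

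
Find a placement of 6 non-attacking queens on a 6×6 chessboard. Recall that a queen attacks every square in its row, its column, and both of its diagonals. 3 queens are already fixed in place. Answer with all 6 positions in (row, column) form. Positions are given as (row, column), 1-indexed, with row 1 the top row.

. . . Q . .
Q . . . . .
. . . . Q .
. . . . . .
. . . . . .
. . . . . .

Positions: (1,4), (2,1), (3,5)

Row 4: attacked by (1,4)→{1,4}; (2,1)→{1,3}; (3,5)→{4,5,6}. Safe: 2. Place at column 2.
Row 5: attacked by (1,4)→{4}; (2,1)→{1,4}; (3,5)→{3,5}; (4,2)→{1,2,3}. Safe: 6. Place at column 6.
Row 6: attacked by (1,4)→{4}; (2,1)→{1,5}; (3,5)→{2,5}; (4,2)→{2,4}; (5,6)→{5,6}. Safe: 3. Place at column 3.
Columns [4, 1, 5, 2, 6, 3], r−c [-3, 1, -2, 2, -1, 3], r+c [5, 3, 8, 6, 11, 9] are all distinct, so no two queens attack.

(1,4) (2,1) (3,5) (4,2) (5,6) (6,3)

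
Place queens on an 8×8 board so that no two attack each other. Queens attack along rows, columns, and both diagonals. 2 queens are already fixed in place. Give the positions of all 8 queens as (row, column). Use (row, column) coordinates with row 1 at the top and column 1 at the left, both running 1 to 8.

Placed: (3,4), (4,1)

(1,5) (2,7) (3,4) (4,1) (5,3) (6,8) (7,6) (8,2)

Row 1: attacked by (3,4)→{2,4,6}; (4,1)→{1,4}. Safe: 3, 5, 7, 8. Place at column 5.
Row 2: attacked by (1,5)→{4,5,6}; (3,4)→{3,4,5}; (4,1)→{1,3}. Safe: 2, 7, 8. Place at column 7.
Row 5: attacked by (1,5)→{1,5}; (2,7)→{4,7}; (3,4)→{2,4,6}; (4,1)→{1,2}. Safe: 3, 8. Place at column 3.
Row 6: attacked by (1,5)→{5}; (2,7)→{3,7}; (3,4)→{1,4,7}; (4,1)→{1,3}; (5,3)→{2,3,4}. Safe: 6, 8. Place at column 8.
Row 7: attacked by (1,5)→{5}; (2,7)→{2,7}; (3,4)→{4,8}; (4,1)→{1,4}; (5,3)→{1,3,5}; (6,8)→{7,8}. Safe: 6. Place at column 6.
Row 8: attacked by (1,5)→{5}; (2,7)→{1,7}; (3,4)→{4}; (4,1)→{1,5}; (5,3)→{3,6}; (6,8)→{6,8}; (7,6)→{5,6,7}. Safe: 2. Place at column 2.
Columns [5, 7, 4, 1, 3, 8, 6, 2], r−c [-4, -5, -1, 3, 2, -2, 1, 6], r+c [6, 9, 7, 5, 8, 14, 13, 10] are all distinct, so no two queens attack.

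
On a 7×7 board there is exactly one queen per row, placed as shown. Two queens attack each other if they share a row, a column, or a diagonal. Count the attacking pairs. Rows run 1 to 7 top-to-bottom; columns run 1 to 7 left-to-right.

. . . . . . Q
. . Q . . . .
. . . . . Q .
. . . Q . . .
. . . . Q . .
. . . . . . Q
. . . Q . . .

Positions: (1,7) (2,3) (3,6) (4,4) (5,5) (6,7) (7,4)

5

Same column: (1,7)–(6,7) (column 7); (4,4)–(7,4) (column 4).
Same diagonal: (1,7)–(4,4) (|1−4| = |7−4| = 3); (2,3)–(6,7) (|2−6| = |3−7| = 4); (4,4)–(5,5) (|4−5| = |4−5| = 1).
Total attacking pairs: 5.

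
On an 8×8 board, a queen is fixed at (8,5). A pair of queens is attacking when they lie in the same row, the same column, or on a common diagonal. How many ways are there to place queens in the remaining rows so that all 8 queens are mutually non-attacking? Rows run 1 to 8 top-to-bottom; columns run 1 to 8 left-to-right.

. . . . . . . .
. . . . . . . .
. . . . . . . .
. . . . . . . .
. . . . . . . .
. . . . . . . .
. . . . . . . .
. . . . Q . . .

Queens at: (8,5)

Branch on row 1: col 1 → 1; col 2 → 3; col 3 → 4; col 4 → 3; col 6 → 3; col 7 → 3; col 8 → 1.
Sum: 1 + 3 + 4 + 3 + 3 + 3 + 1 = 18.

18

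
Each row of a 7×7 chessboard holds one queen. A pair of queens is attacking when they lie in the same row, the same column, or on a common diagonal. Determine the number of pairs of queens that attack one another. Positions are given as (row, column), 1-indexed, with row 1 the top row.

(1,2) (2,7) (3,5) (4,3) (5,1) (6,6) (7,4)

0

All columns are distinct and no two queens satisfy |Δrow| = |Δcol|, so no pair attacks.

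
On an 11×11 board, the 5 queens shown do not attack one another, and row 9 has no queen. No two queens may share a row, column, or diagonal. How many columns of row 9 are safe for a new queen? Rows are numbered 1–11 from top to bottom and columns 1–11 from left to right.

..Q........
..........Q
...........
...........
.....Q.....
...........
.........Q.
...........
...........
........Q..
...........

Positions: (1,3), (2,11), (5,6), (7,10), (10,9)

3

(1,3) attacks row 9 at column 3 and diagonals 11.
(2,11) attacks row 9 at column 11 and diagonals 4.
(5,6) attacks row 9 at column 6 and diagonals 2, 10.
(7,10) attacks row 9 at column 10 and diagonals 8.
(10,9) attacks row 9 at column 9 and diagonals 8, 10.
Attacked columns: {2, 3, 4, 6, 8, 9, 10, 11}. Safe: {1, 5, 7}.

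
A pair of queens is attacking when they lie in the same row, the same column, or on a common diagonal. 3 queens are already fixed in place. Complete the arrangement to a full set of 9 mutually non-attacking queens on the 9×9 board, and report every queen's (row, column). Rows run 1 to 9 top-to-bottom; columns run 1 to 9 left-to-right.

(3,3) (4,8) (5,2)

(1,4) (2,7) (3,3) (4,8) (5,2) (6,5) (7,9) (8,6) (9,1)

Row 1: attacked by (3,3)→{1,3,5}; (4,8)→{5,8}; (5,2)→{2,6}. Safe: 4, 7, 9. Place at column 4.
Row 2: attacked by (1,4)→{3,4,5}; (3,3)→{2,3,4}; (4,8)→{6,8}; (5,2)→{2,5}. Safe: 1, 7, 9. Place at column 7.
Row 6: attacked by (1,4)→{4,9}; (2,7)→{3,7}; (3,3)→{3,6}; (4,8)→{6,8}; (5,2)→{1,2,3}. Safe: 5. Place at column 5.
Row 7: attacked by (1,4)→{4}; (2,7)→{2,7}; (3,3)→{3,7}; (4,8)→{5,8}; (5,2)→{2,4}; (6,5)→{4,5,6}. Safe: 1, 9. Place at column 9.
Row 8: attacked by (1,4)→{4}; (2,7)→{1,7}; (3,3)→{3,8}; (4,8)→{4,8}; (5,2)→{2,5}; (6,5)→{3,5,7}; (7,9)→{8,9}. Safe: 6. Place at column 6.
Row 9: attacked by (1,4)→{4}; (2,7)→{7}; (3,3)→{3,9}; (4,8)→{3,8}; (5,2)→{2,6}; (6,5)→{2,5,8}; (7,9)→{7,9}; (8,6)→{5,6,7}. Safe: 1. Place at column 1.
Columns [4, 7, 3, 8, 2, 5, 9, 6, 1], r−c [-3, -5, 0, -4, 3, 1, -2, 2, 8], r+c [5, 9, 6, 12, 7, 11, 16, 14, 10] are all distinct, so no two queens attack.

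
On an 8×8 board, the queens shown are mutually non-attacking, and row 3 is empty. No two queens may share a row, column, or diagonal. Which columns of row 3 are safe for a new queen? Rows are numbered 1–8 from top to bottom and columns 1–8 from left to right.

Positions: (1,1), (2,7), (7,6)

columns 4, 5

(1,1) attacks row 3 at column 1 and diagonals 3.
(2,7) attacks row 3 at column 7 and diagonals 6, 8.
(7,6) attacks row 3 at column 6 and diagonals 2.
Attacked columns: {1, 2, 3, 6, 7, 8}. Safe: {4, 5}.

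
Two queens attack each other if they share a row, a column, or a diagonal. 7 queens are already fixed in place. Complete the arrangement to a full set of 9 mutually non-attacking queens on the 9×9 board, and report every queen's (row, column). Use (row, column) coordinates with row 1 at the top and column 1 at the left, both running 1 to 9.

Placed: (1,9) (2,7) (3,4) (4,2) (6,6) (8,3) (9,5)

(1,9) (2,7) (3,4) (4,2) (5,8) (6,6) (7,1) (8,3) (9,5)

Row 5: attacked by (1,9)→{5,9}; (2,7)→{4,7}; (3,4)→{2,4,6}; (4,2)→{1,2,3}; (6,6)→{5,6,7}; (8,3)→{3,6}; (9,5)→{1,5,9}. Safe: 8. Place at column 8.
Row 7: attacked by (1,9)→{3,9}; (2,7)→{2,7}; (3,4)→{4,8}; (4,2)→{2,5}; (5,8)→{6,8}; (6,6)→{5,6,7}; (8,3)→{2,3,4}; (9,5)→{3,5,7}. Safe: 1. Place at column 1.
Columns [9, 7, 4, 2, 8, 6, 1, 3, 5], r−c [-8, -5, -1, 2, -3, 0, 6, 5, 4], r+c [10, 9, 7, 6, 13, 12, 8, 11, 14] are all distinct, so no two queens attack.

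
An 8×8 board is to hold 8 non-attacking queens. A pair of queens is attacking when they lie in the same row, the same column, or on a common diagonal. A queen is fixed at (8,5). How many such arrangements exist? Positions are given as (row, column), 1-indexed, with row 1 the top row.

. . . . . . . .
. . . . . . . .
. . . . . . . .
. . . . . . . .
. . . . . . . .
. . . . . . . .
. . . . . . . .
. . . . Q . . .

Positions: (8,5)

18

Branch on row 1: col 1 → 1; col 2 → 3; col 3 → 4; col 4 → 3; col 6 → 3; col 7 → 3; col 8 → 1.
Sum: 1 + 3 + 4 + 3 + 3 + 3 + 1 = 18.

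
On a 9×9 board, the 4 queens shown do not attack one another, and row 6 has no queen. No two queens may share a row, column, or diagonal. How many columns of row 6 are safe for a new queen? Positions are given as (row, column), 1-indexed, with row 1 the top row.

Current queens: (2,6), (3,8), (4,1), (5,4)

(2,6) attacks row 6 at column 6 and diagonals 2.
(3,8) attacks row 6 at column 8 and diagonals 5.
(4,1) attacks row 6 at column 1 and diagonals 3.
(5,4) attacks row 6 at column 4 and diagonals 3, 5.
Attacked columns: {1, 2, 3, 4, 5, 6, 8}. Safe: {7, 9}.

2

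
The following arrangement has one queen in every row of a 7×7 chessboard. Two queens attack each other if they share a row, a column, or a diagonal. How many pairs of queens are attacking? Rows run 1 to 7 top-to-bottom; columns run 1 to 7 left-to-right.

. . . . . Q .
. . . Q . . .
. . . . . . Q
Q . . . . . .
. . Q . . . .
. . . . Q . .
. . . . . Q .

2

Same column: (1,6)–(7,6) (column 6).
Same diagonal: (6,5)–(7,6) (|6−7| = |5−6| = 1).
Total attacking pairs: 2.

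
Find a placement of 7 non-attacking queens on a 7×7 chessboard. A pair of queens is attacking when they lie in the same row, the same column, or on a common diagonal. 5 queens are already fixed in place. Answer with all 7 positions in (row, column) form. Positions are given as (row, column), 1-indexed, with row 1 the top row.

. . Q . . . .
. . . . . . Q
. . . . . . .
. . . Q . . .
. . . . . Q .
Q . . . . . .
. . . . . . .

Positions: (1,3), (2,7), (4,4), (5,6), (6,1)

(1,3) (2,7) (3,2) (4,4) (5,6) (6,1) (7,5)

Row 3: attacked by (1,3)→{1,3,5}; (2,7)→{6,7}; (4,4)→{3,4,5}; (5,6)→{4,6}; (6,1)→{1,4}. Safe: 2. Place at column 2.
Row 7: attacked by (1,3)→{3}; (2,7)→{2,7}; (3,2)→{2,6}; (4,4)→{1,4,7}; (5,6)→{4,6}; (6,1)→{1,2}. Safe: 5. Place at column 5.
Columns [3, 7, 2, 4, 6, 1, 5], r−c [-2, -5, 1, 0, -1, 5, 2], r+c [4, 9, 5, 8, 11, 7, 12] are all distinct, so no two queens attack.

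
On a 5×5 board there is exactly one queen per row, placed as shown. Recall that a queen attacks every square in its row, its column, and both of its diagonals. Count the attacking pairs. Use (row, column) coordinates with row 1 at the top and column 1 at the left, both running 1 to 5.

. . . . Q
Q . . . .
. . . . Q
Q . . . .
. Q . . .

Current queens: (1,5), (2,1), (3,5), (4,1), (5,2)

Same column: (1,5)–(3,5) (column 5); (2,1)–(4,1) (column 1).
Same diagonal: (4,1)–(5,2) (|4−5| = |1−2| = 1).
Total attacking pairs: 3.

3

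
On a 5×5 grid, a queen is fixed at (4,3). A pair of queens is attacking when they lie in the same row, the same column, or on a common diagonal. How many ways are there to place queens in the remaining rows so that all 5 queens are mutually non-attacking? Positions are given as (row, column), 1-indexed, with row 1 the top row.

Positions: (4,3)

Branch on row 1: col 1 → 0; col 2 → 1; col 4 → 1; col 5 → 0.
Sum: 0 + 1 + 1 + 0 = 2.

2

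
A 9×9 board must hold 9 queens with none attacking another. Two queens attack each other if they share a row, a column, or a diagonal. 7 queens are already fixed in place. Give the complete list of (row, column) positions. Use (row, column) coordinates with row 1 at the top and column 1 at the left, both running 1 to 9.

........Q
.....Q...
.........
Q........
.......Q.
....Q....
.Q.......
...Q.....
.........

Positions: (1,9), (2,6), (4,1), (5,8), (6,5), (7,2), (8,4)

Row 3: attacked by (1,9)→{7,9}; (2,6)→{5,6,7}; (4,1)→{1,2}; (5,8)→{6,8}; (6,5)→{2,5,8}; (7,2)→{2,6}; (8,4)→{4,9}. Safe: 3. Place at column 3.
Row 9: attacked by (1,9)→{1,9}; (2,6)→{6}; (3,3)→{3,9}; (4,1)→{1,6}; (5,8)→{4,8}; (6,5)→{2,5,8}; (7,2)→{2,4}; (8,4)→{3,4,5}. Safe: 7. Place at column 7.
Columns [9, 6, 3, 1, 8, 5, 2, 4, 7], r−c [-8, -4, 0, 3, -3, 1, 5, 4, 2], r+c [10, 8, 6, 5, 13, 11, 9, 12, 16] are all distinct, so no two queens attack.

(1,9) (2,6) (3,3) (4,1) (5,8) (6,5) (7,2) (8,4) (9,7)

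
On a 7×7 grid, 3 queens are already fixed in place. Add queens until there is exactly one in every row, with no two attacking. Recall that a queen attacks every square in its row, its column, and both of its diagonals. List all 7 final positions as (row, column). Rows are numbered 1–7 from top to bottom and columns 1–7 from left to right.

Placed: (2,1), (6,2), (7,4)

Row 1: attacked by (2,1)→{1,2}; (6,2)→{2,7}; (7,4)→{4}. Safe: 3, 5, 6. Place at column 6.
Row 3: attacked by (1,6)→{4,6}; (2,1)→{1,2}; (6,2)→{2,5}; (7,4)→{4}. Safe: 3, 7. Place at column 3.
Row 4: attacked by (1,6)→{3,6}; (2,1)→{1,3}; (3,3)→{2,3,4}; (6,2)→{2,4}; (7,4)→{1,4,7}. Safe: 5. Place at column 5.
Row 5: attacked by (1,6)→{2,6}; (2,1)→{1,4}; (3,3)→{1,3,5}; (4,5)→{4,5,6}; (6,2)→{1,2,3}; (7,4)→{2,4,6}. Safe: 7. Place at column 7.
Columns [6, 1, 3, 5, 7, 2, 4], r−c [-5, 1, 0, -1, -2, 4, 3], r+c [7, 3, 6, 9, 12, 8, 11] are all distinct, so no two queens attack.

(1,6) (2,1) (3,3) (4,5) (5,7) (6,2) (7,4)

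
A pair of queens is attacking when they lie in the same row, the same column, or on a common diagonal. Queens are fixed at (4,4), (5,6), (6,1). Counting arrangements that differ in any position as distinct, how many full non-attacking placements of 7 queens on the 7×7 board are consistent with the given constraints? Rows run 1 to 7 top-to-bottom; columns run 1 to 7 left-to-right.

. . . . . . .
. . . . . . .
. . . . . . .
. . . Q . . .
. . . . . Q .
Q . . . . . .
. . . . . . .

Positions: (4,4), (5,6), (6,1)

Branch on row 1: col 3 → 1; col 5 → 1.
Sum: 1 + 1 = 2.

2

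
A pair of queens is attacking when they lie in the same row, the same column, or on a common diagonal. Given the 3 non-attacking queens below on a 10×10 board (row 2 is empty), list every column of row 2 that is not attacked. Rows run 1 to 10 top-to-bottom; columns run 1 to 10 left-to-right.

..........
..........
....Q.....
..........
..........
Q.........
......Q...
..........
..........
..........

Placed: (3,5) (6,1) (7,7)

columns 3, 8, 9, 10

(3,5) attacks row 2 at column 5 and diagonals 4, 6.
(6,1) attacks row 2 at column 1 and diagonals 5.
(7,7) attacks row 2 at column 7 and diagonals 2.
Attacked columns: {1, 2, 4, 5, 6, 7}. Safe: {3, 8, 9, 10}.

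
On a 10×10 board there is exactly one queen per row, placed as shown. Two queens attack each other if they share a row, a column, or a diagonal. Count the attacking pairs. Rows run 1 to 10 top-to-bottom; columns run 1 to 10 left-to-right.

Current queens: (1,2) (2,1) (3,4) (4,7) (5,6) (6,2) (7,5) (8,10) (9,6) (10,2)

10

Same column: (1,2)–(6,2) (column 2); (1,2)–(10,2) (column 2); (5,6)–(9,6) (column 6); (6,2)–(10,2) (column 2).
Same diagonal: (1,2)–(2,1) (|1−2| = |2−1| = 1); (1,2)–(3,4) (|1−3| = |2−4| = 2); (1,2)–(5,6) (|1−5| = |2−6| = 4); (3,4)–(5,6) (|3−5| = |4−6| = 2); (4,7)–(5,6) (|4−5| = |7−6| = 1); (7,5)–(10,2) (|7−10| = |5−2| = 3).
Total attacking pairs: 10.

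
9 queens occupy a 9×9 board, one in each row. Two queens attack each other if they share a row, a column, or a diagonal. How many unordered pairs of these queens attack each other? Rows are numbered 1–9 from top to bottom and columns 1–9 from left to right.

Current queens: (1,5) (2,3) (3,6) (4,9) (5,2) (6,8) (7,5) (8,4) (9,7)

Same column: (1,5)–(7,5) (column 5).
Same diagonal: (7,5)–(8,4) (|7−8| = |5−4| = 1); (7,5)–(9,7) (|7−9| = |5−7| = 2).
Total attacking pairs: 3.

3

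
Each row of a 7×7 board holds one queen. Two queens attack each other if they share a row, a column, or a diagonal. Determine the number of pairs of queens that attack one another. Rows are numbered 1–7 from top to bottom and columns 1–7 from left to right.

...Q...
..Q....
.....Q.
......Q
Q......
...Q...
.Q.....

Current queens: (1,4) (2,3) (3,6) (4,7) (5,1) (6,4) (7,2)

Same column: (1,4)–(6,4) (column 4).
Same diagonal: (1,4)–(2,3) (|1−2| = |4−3| = 1); (1,4)–(3,6) (|1−3| = |4−6| = 2); (1,4)–(4,7) (|1−4| = |4−7| = 3); (3,6)–(4,7) (|3−4| = |6−7| = 1); (3,6)–(7,2) (|3−7| = |6−2| = 4).
Total attacking pairs: 6.

6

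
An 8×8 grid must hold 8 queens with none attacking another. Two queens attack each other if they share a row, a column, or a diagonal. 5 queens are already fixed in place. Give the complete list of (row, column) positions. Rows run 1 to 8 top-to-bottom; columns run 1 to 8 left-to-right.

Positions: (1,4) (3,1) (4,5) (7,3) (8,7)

Row 2: attacked by (1,4)→{3,4,5}; (3,1)→{1,2}; (4,5)→{3,5,7}; (7,3)→{3,8}; (8,7)→{1,7}. Safe: 6. Place at column 6.
Row 5: attacked by (1,4)→{4,8}; (2,6)→{3,6}; (3,1)→{1,3}; (4,5)→{4,5,6}; (7,3)→{1,3,5}; (8,7)→{4,7}. Safe: 2. Place at column 2.
Row 6: attacked by (1,4)→{4}; (2,6)→{2,6}; (3,1)→{1,4}; (4,5)→{3,5,7}; (5,2)→{1,2,3}; (7,3)→{2,3,4}; (8,7)→{5,7}. Safe: 8. Place at column 8.
Columns [4, 6, 1, 5, 2, 8, 3, 7], r−c [-3, -4, 2, -1, 3, -2, 4, 1], r+c [5, 8, 4, 9, 7, 14, 10, 15] are all distinct, so no two queens attack.

(1,4) (2,6) (3,1) (4,5) (5,2) (6,8) (7,3) (8,7)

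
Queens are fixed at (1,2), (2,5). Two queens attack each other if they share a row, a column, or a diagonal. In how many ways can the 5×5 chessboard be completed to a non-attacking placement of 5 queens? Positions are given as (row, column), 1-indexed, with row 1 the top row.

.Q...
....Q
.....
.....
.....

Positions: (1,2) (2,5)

Branch on row 3: col 1 → 0; col 3 → 1.
Sum: 0 + 1 = 1.

1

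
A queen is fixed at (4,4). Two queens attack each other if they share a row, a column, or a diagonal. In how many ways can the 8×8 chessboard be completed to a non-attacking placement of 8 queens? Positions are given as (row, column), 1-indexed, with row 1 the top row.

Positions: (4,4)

Branch on row 1: col 2 → 1; col 3 → 1; col 5 → 4; col 6 → 2; col 8 → 0.
Sum: 1 + 1 + 4 + 2 + 0 = 8.

8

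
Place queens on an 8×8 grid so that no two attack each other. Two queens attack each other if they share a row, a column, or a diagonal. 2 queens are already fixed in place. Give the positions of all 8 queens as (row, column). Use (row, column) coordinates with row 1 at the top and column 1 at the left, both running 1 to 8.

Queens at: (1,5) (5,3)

Row 2: attacked by (1,5)→{4,5,6}; (5,3)→{3,6}. Safe: 1, 2, 7, 8. Place at column 1.
Row 3: attacked by (1,5)→{3,5,7}; (2,1)→{1,2}; (5,3)→{1,3,5}. Safe: 4, 6, 8. Place at column 8.
Row 4: attacked by (1,5)→{2,5,8}; (2,1)→{1,3}; (3,8)→{7,8}; (5,3)→{2,3,4}. Safe: 6. Place at column 6.
Row 6: attacked by (1,5)→{5}; (2,1)→{1,5}; (3,8)→{5,8}; (4,6)→{4,6,8}; (5,3)→{2,3,4}. Safe: 7. Place at column 7.
Row 7: attacked by (1,5)→{5}; (2,1)→{1,6}; (3,8)→{4,8}; (4,6)→{3,6}; (5,3)→{1,3,5}; (6,7)→{6,7,8}. Safe: 2. Place at column 2.
Row 8: attacked by (1,5)→{5}; (2,1)→{1,7}; (3,8)→{3,8}; (4,6)→{2,6}; (5,3)→{3,6}; (6,7)→{5,7}; (7,2)→{1,2,3}. Safe: 4. Place at column 4.
Columns [5, 1, 8, 6, 3, 7, 2, 4], r−c [-4, 1, -5, -2, 2, -1, 5, 4], r+c [6, 3, 11, 10, 8, 13, 9, 12] are all distinct, so no two queens attack.

(1,5) (2,1) (3,8) (4,6) (5,3) (6,7) (7,2) (8,4)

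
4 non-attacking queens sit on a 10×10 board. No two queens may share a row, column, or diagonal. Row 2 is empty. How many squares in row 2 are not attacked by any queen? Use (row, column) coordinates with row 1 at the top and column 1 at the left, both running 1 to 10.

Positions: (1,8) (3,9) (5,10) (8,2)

5

(1,8) attacks row 2 at column 8 and diagonals 7, 9.
(3,9) attacks row 2 at column 9 and diagonals 8, 10.
(5,10) attacks row 2 at column 10 and diagonals 7.
(8,2) attacks row 2 at column 2 and diagonals 8.
Attacked columns: {2, 7, 8, 9, 10}. Safe: {1, 3, 4, 5, 6}.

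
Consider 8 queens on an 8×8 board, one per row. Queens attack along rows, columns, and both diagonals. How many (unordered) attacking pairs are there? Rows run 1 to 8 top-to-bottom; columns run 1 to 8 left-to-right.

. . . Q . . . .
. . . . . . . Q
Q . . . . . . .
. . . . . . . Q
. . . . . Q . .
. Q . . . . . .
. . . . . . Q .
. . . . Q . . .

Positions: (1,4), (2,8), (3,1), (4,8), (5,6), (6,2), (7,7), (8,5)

1

Same column: (2,8)–(4,8) (column 8).
Total attacking pairs: 1.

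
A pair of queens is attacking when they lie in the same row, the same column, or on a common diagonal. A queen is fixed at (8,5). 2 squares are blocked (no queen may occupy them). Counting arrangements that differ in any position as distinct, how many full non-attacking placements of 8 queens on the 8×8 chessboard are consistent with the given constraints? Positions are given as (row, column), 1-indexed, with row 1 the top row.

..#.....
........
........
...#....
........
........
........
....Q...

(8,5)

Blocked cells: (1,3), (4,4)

13

Branch on row 1: col 1 → 1; col 2 → 3; col 4 → 3; col 6 → 2; col 7 → 3; col 8 → 1.
Sum: 1 + 3 + 3 + 2 + 3 + 1 = 13.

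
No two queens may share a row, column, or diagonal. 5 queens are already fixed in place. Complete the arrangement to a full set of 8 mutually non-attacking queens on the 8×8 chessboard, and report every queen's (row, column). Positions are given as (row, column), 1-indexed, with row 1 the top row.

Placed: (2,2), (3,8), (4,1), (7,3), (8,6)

Row 1: attacked by (2,2)→{1,2,3}; (3,8)→{6,8}; (4,1)→{1,4}; (7,3)→{3}; (8,6)→{6}. Safe: 5, 7. Place at column 5.
Row 5: attacked by (1,5)→{1,5}; (2,2)→{2,5}; (3,8)→{6,8}; (4,1)→{1,2}; (7,3)→{1,3,5}; (8,6)→{3,6}. Safe: 4, 7. Place at column 4.
Row 6: attacked by (1,5)→{5}; (2,2)→{2,6}; (3,8)→{5,8}; (4,1)→{1,3}; (5,4)→{3,4,5}; (7,3)→{2,3,4}; (8,6)→{4,6,8}. Safe: 7. Place at column 7.
Columns [5, 2, 8, 1, 4, 7, 3, 6], r−c [-4, 0, -5, 3, 1, -1, 4, 2], r+c [6, 4, 11, 5, 9, 13, 10, 14] are all distinct, so no two queens attack.

(1,5) (2,2) (3,8) (4,1) (5,4) (6,7) (7,3) (8,6)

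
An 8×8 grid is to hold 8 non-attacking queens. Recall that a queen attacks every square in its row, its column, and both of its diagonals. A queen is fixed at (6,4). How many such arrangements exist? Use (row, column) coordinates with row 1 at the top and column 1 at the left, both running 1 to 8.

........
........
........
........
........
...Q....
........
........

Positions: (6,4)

Branch on row 1: col 1 → 2; col 2 → 2; col 3 → 3; col 5 → 1; col 6 → 2; col 7 → 2; col 8 → 0.
Sum: 2 + 2 + 3 + 1 + 2 + 2 + 0 = 12.

12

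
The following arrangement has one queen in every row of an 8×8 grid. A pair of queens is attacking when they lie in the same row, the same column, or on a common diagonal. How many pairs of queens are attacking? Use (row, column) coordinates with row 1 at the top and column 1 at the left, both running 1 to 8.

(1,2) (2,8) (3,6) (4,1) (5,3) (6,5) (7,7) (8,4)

0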